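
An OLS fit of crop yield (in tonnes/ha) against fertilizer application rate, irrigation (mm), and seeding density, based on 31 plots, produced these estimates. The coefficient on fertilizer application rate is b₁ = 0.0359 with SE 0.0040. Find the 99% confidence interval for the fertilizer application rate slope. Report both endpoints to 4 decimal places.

df = n − k − 1 = 31 − 3 − 1 = 27.
t* = t_{0.005, 27} = 2.770683.
Margin = t* × SE = 2.770683 × 0.0040 = 0.011083.
CI: 0.0359 ± 0.011083 → (0.0248, 0.0470).
With 99% confidence, each one-unit increase in fertilizer application rate is associated with a change of between 0.0248 and 0.0470 tonnes/ha in crop yield, holding the other predictors fixed.

(0.0248, 0.0470)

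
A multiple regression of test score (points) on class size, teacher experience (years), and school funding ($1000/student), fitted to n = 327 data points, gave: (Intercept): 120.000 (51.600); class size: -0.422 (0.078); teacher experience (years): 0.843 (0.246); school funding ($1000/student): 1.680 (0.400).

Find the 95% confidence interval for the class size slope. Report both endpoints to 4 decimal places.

Read off: b = -0.422, SE = 0.078 for class size.
df = n − k − 1 = 327 − 3 − 1 = 323.
t* = t_{0.025, 323} = 1.967336.
Margin = t* × SE = 1.967336 × 0.078 = 0.153452.
CI: -0.422 ± 0.153452 → (-0.5755, -0.2685).

(-0.5755, -0.2685)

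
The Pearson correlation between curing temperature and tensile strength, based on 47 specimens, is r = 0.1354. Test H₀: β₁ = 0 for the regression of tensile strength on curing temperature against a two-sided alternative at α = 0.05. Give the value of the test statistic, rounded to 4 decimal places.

t = 0.9167

t = r·√(n − 2)/√(1 − r²) = 0.1354·√45/√0.981667 = 0.9167.
df = n − 2 = 45.
Two-sided p ≈ 0.3642, which is ≥ 0.05, so fail to reject H₀.
The data do not give significant evidence of a linear association between curing temperature and tensile strength.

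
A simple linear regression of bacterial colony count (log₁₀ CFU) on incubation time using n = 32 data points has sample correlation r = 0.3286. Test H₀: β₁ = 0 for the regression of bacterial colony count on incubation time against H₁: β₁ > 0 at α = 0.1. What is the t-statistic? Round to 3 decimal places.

t = 1.906

t = r·√(n − 2)/√(1 − r²) = 0.3286·√30/√0.892022 = 1.906.
df = n − 2 = 30.
One-sided p ≈ 0.0332, which is < 0.1, so reject H₀.
There is evidence of a linear association between incubation time and bacterial colony count.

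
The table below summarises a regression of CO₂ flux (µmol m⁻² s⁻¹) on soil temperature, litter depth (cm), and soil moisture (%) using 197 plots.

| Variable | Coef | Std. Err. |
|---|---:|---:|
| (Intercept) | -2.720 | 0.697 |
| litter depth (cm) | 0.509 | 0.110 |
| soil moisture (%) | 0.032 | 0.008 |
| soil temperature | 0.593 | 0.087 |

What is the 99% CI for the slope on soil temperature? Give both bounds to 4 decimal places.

Read off: b = 0.593, SE = 0.087 for soil temperature.
df = n − k − 1 = 197 − 3 − 1 = 193.
t* = t_{0.005, 193} = 2.601543.
Margin = t* × SE = 2.601543 × 0.087 = 0.226334.
CI: 0.593 ± 0.226334 → (0.3667, 0.8193).

(0.3667, 0.8193)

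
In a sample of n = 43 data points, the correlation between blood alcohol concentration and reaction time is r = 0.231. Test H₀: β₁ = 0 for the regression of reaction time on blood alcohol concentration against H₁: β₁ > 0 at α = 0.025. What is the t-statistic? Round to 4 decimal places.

t = r·√(n − 2)/√(1 − r²) = 0.231·√41/√0.946639 = 1.5202.
df = n − 2 = 41.
One-sided p ≈ 0.0681, which is ≥ 0.025, so fail to reject H₀.
The data do not give significant evidence of a linear association between blood alcohol concentration and reaction time.

t = 1.5202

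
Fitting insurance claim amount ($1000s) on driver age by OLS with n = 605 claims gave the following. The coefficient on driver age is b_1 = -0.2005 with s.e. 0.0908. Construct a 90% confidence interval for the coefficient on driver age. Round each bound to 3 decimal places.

(-0.350, -0.051)

df = n − 2 = 605 − 2 = 603.
t* = t_{0.05, 603} = 1.647385.
Margin = t* × SE = 1.647385 × 0.0908 = 0.14958.
CI: -0.2005 ± 0.14958 → (-0.350, -0.051).
With 90% confidence, each one-unit increase in driver age is associated with a change of between -0.350 and -0.051 $1000s in insurance claim amount.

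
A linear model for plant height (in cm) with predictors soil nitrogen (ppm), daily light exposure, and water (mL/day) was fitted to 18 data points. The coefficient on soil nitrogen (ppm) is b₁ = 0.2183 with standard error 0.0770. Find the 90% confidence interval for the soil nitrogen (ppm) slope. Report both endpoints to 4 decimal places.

(0.0827, 0.3539)

df = n − k − 1 = 18 − 3 − 1 = 14.
t* = t_{0.05, 14} = 1.76131.
Margin = t* × SE = 1.76131 × 0.0770 = 0.135621.
CI: 0.2183 ± 0.135621 → (0.0827, 0.3539).
With 90% confidence, each one-unit increase in soil nitrogen (ppm) is associated with a change of between 0.0827 and 0.3539 cm in plant height, holding the other predictors fixed.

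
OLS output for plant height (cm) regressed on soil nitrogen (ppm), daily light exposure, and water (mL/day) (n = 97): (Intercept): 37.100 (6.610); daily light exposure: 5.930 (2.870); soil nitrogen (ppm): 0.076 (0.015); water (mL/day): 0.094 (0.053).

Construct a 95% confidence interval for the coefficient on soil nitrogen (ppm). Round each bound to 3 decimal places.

Read off: b = 0.076, SE = 0.015 for soil nitrogen (ppm).
df = n − k − 1 = 97 − 3 − 1 = 93.
t* = t_{0.025, 93} = 1.985802.
Margin = t* × SE = 1.985802 × 0.015 = 0.02979.
CI: 0.076 ± 0.02979 → (0.046, 0.106).

(0.046, 0.106)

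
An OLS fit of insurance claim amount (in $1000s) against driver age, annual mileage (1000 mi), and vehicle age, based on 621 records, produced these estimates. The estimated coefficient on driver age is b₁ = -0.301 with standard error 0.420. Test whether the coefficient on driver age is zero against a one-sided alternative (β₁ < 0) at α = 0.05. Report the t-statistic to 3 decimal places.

t = -0.717

H₀: β₁ = 0 vs H₁: β₁ < 0.
t = (b₁ − β₁⁰)/SE = -0.301 / 0.420 = -0.717.
df = n − k − 1 = 621 − 3 − 1 = 617.
One-sided p ≈ 0.2369, which is ≥ 0.05, so fail to reject H₀.
The data do not give significant evidence that the true slope on driver age is negative, holding the other predictors fixed.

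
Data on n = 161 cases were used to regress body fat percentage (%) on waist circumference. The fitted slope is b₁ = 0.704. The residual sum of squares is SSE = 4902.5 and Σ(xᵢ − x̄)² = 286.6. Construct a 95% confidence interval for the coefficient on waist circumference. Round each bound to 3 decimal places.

MSE = SSE/(n − 2) = 4902.5/159 = 30.8333.
SE(b₁) = √(MSE/Sₓₓ) = √(30.8333/286.6) = 0.327999.
df = n − 2 = 159.
t* = t_{0.025, 159} = 1.974996.
Margin = t* × SE = 1.974996 × 0.327999 = 0.64780.
CI: 0.704 ± 0.64780 → (0.056, 1.352).
With 95% confidence, each one-unit increase in waist circumference is associated with a change of between 0.056 and 1.352 % in body fat percentage.

(0.056, 1.352)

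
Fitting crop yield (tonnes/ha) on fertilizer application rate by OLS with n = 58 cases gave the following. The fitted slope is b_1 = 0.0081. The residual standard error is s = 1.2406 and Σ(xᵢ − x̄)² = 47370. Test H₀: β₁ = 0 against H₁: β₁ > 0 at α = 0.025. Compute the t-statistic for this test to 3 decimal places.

SE(b_1) = s/√Sₓₓ = 1.2406/√47370 = 0.00570007.
t = 0.0081 / 0.00570007 = 1.421.
df = n − 2 = 56.
One-sided p ≈ 0.0804, which is ≥ 0.025, so fail to reject H₀.
The data do not give significant evidence that the true slope on fertilizer application rate is positive.

t = 1.421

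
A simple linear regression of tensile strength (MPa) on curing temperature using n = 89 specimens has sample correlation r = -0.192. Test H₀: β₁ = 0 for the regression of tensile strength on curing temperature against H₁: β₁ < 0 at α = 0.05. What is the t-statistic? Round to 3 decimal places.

t = -1.825

t = r·√(n − 2)/√(1 − r²) = -0.192·√87/√0.963136 = -1.825.
df = n − 2 = 87.
One-sided p ≈ 0.0357, which is < 0.05, so reject H₀.
There is evidence of a linear association between curing temperature and tensile strength.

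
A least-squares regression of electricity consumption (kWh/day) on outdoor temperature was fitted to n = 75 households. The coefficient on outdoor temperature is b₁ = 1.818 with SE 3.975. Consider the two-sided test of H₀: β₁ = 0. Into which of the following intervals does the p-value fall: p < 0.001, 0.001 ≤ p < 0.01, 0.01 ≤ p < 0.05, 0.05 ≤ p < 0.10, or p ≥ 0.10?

p ≥ 0.10

t = 1.818 / 3.975 = 0.457.
df = n − 2 = 75 − 2 = 73.
Two-sided p = 2·P(T_{73} > |t|) ≈ 0.6488.
So p ≥ 0.10.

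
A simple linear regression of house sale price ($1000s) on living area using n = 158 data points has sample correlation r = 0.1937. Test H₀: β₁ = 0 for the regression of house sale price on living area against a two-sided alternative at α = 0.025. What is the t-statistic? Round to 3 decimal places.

t = r·√(n − 2)/√(1 − r²) = 0.1937·√156/√0.96248 = 2.466.
df = n − 2 = 156.
Two-sided p ≈ 0.0147, which is < 0.025, so reject H₀.
There is evidence of a linear association between living area and house sale price.

t = 2.466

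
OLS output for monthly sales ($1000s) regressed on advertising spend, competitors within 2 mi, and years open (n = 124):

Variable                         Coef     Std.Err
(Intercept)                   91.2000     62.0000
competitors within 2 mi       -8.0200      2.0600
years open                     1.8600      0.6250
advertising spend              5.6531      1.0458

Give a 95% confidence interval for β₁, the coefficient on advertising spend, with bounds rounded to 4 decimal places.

(3.5825, 7.7237)

Read off: b = 5.6531, SE = 1.0458 for advertising spend.
df = n − k − 1 = 124 − 3 − 1 = 120.
t* = t_{0.025, 120} = 1.97993.
Margin = t* × SE = 1.97993 × 1.0458 = 2.070611.
CI: 5.6531 ± 2.070611 → (3.5825, 7.7237).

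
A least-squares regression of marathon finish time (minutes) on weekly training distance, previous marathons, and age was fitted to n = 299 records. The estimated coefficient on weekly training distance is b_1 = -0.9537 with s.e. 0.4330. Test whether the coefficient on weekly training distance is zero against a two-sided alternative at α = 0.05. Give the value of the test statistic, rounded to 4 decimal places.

t = -2.2025

H₀: β₁ = 0 vs H₁: β₁ ≠ 0.
t = (b_1 − β₁⁰)/SE = -0.9537 / 0.4330 = -2.2025.
df = n − k − 1 = 299 − 3 − 1 = 295.
Two-sided p ≈ 0.0284, which is < 0.05, so reject H₀.
There is evidence that weekly training distance is associated with marathon finish time, holding the other predictors fixed.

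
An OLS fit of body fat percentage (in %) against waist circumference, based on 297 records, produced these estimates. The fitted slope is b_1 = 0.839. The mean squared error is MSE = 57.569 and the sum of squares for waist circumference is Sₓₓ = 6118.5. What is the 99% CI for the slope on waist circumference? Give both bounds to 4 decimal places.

SE(b_1) = √(MSE/Sₓₓ) = √(57.569/6118.5) = 0.097.
df = n − 2 = 295.
t* = t_{0.005, 295} = 2.592598.
Margin = t* × SE = 2.592598 × 0.097 = 0.251482.
CI: 0.839 ± 0.251482 → (0.5875, 1.0905).
With 99% confidence, each one-unit increase in waist circumference is associated with a change of between 0.5875 and 1.0905 % in body fat percentage.

(0.5875, 1.0905)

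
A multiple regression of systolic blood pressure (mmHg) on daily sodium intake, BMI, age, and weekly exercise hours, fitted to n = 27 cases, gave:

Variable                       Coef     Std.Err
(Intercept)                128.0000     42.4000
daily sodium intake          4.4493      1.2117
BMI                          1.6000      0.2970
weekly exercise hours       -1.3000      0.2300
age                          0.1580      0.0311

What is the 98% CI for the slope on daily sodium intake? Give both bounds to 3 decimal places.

Read off: b = 4.4493, SE = 1.2117 for daily sodium intake.
df = n − k − 1 = 27 − 4 − 1 = 22.
t* = t_{0.01, 22} = 2.508325.
Margin = t* × SE = 2.508325 × 1.2117 = 3.03934.
CI: 4.4493 ± 3.03934 → (1.410, 7.489).

(1.410, 7.489)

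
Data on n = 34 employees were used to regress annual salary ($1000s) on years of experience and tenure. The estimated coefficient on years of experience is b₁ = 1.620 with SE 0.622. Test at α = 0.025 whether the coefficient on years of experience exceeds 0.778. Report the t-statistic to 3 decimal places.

H₀: β₁ = 0.778 vs H₁: β₁ > 0.778.
t = (b₁ − β₁⁰)/SE = (1.620 − 0.778) / 0.622 = 1.354.
df = n − k − 1 = 34 − 2 − 1 = 31.
One-sided p ≈ 0.0928, which is ≥ 0.025, so fail to reject H₀.
The data do not give significant evidence that the true slope on years of experience exceeds 0.778 $1000s per unit, holding the other predictors fixed.

t = 1.354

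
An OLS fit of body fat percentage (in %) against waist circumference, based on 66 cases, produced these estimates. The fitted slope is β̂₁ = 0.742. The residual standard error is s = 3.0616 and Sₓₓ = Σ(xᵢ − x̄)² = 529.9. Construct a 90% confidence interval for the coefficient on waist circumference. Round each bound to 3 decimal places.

SE(β̂₁) = s/√Sₓₓ = 3.0616/√529.9 = 0.133.
df = n − 2 = 64.
t* = t_{0.05, 64} = 1.669013.
Margin = t* × SE = 1.669013 × 0.133 = 0.22198.
CI: 0.742 ± 0.22198 → (0.520, 0.964).
With 90% confidence, each one-unit increase in waist circumference is associated with a change of between 0.520 and 0.964 % in body fat percentage.

(0.520, 0.964)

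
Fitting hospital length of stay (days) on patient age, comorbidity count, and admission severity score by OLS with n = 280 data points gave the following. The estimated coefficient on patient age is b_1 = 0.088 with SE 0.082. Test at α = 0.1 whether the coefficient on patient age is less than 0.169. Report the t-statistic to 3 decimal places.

t = -0.988

H₀: β₁ = 0.169 vs H₁: β₁ < 0.169.
t = (b_1 − β₁⁰)/SE = (0.088 − 0.169) / 0.082 = -0.988.
df = n − k − 1 = 280 − 3 − 1 = 276.
One-sided p ≈ 0.1621, which is ≥ 0.1, so fail to reject H₀.
The data do not give significant evidence that the true slope on patient age is below 0.169 days per unit, holding the other predictors fixed.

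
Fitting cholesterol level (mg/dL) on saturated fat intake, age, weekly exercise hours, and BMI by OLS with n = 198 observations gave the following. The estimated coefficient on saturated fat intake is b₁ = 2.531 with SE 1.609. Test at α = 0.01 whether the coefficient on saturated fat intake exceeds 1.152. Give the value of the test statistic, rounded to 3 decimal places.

t = 0.857

H₀: β₁ = 1.152 vs H₁: β₁ > 1.152.
t = (b₁ − β₁⁰)/SE = (2.531 − 1.152) / 1.609 = 0.857.
df = n − k − 1 = 198 − 4 − 1 = 193.
One-sided p ≈ 0.1962, which is ≥ 0.01, so fail to reject H₀.
The data do not give significant evidence that the true slope on saturated fat intake exceeds 1.152 mg/dL per unit, holding the other predictors fixed.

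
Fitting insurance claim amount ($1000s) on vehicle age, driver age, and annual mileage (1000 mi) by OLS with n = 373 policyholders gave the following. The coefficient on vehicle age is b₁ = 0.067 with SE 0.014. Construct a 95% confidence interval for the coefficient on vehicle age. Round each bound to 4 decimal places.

(0.0395, 0.0945)

df = n − k − 1 = 373 − 3 − 1 = 369.
t* = t_{0.025, 369} = 1.966414.
Margin = t* × SE = 1.966414 × 0.014 = 0.027530.
CI: 0.067 ± 0.027530 → (0.0395, 0.0945).
With 95% confidence, each one-unit increase in vehicle age is associated with a change of between 0.0395 and 0.0945 $1000s in insurance claim amount, holding the other predictors fixed.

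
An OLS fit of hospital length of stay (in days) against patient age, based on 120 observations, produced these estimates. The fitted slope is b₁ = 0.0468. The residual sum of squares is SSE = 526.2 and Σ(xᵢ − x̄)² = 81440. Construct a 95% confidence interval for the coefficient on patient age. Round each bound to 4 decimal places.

(0.0321, 0.0615)

MSE = SSE/(n − 2) = 526.2/118 = 4.45932.
SE(b₁) = √(MSE/Sₓₓ) = √(4.45932/81440) = 0.00739972.
df = n − 2 = 118.
t* = t_{0.025, 118} = 1.980272.
Margin = t* × SE = 1.980272 × 0.00739972 = 0.014653.
CI: 0.0468 ± 0.014653 → (0.0321, 0.0615).
With 95% confidence, each one-unit increase in patient age is associated with a change of between 0.0321 and 0.0615 days in hospital length of stay.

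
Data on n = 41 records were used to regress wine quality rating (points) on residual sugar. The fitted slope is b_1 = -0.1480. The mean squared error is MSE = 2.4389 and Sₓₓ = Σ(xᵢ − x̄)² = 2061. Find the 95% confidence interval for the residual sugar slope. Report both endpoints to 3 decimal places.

(-0.218, -0.078)

SE(b_1) = √(MSE/Sₓₓ) = √(2.4389/2061) = 0.0344.
df = n − 2 = 39.
t* = t_{0.025, 39} = 2.022691.
Margin = t* × SE = 2.022691 × 0.0344 = 0.06958.
CI: -0.1480 ± 0.06958 → (-0.218, -0.078).
With 95% confidence, each one-unit increase in residual sugar is associated with a change of between -0.218 and -0.078 points in wine quality rating.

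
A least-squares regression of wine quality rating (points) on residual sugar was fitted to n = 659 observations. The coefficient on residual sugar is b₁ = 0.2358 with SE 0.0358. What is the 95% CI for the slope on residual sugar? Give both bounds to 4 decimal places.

df = n − 2 = 659 − 2 = 657.
t* = t_{0.025, 657} = 1.963581.
Margin = t* × SE = 1.963581 × 0.0358 = 0.070296.
CI: 0.2358 ± 0.070296 → (0.1655, 0.3061).
With 95% confidence, each one-unit increase in residual sugar is associated with a change of between 0.1655 and 0.3061 points in wine quality rating.

(0.1655, 0.3061)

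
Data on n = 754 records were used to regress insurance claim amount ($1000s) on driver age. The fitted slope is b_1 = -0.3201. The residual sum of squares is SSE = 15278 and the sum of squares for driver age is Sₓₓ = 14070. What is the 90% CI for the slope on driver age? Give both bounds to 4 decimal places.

MSE = SSE/(n − 2) = 15278/752 = 20.3165.
SE(b_1) = √(MSE/Sₓₓ) = √(20.3165/14070) = 0.0379994.
df = n − 2 = 752.
t* = t_{0.05, 752} = 1.646882.
Margin = t* × SE = 1.646882 × 0.0379994 = 0.062581.
CI: -0.3201 ± 0.062581 → (-0.3827, -0.2575).
With 90% confidence, each one-unit increase in driver age is associated with a change of between -0.3827 and -0.2575 $1000s in insurance claim amount.

(-0.3827, -0.2575)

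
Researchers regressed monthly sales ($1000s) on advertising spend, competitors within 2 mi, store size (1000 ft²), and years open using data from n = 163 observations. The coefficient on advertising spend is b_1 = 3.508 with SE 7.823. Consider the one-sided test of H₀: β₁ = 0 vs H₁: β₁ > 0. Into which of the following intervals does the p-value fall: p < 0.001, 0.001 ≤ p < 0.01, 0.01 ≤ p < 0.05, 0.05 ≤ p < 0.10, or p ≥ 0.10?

t = 3.508 / 7.823 = 0.448.
df = n − k − 1 = 163 − 4 − 1 = 158.
One-sided p = P(T_{158} > t) ≈ 0.3272.
So p ≥ 0.10.

p ≥ 0.10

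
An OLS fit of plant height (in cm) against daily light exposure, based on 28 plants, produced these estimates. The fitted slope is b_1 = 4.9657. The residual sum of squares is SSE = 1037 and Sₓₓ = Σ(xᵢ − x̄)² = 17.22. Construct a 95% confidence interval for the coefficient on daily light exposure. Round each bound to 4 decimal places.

MSE = SSE/(n − 2) = 1037/26 = 39.8846.
SE(b_1) = √(MSE/Sₓₓ) = √(39.8846/17.22) = 1.5219.
df = n − 2 = 26.
t* = t_{0.025, 26} = 2.055529.
Margin = t* × SE = 2.055529 × 1.5219 = 3.128310.
CI: 4.9657 ± 3.128310 → (1.8374, 8.0940).
With 95% confidence, each one-unit increase in daily light exposure is associated with a change of between 1.8374 and 8.0940 cm in plant height.

(1.8374, 8.0940)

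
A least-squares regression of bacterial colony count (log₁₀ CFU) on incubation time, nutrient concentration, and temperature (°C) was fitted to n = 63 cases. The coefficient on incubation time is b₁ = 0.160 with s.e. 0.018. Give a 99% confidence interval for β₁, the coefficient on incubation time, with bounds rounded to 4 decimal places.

df = n − k − 1 = 63 − 3 − 1 = 59.
t* = t_{0.005, 59} = 2.661759.
Margin = t* × SE = 2.661759 × 0.018 = 0.047912.
CI: 0.160 ± 0.047912 → (0.1121, 0.2079).
With 99% confidence, each one-unit increase in incubation time is associated with a change of between 0.1121 and 0.2079 log₁₀ CFU in bacterial colony count, holding the other predictors fixed.

(0.1121, 0.2079)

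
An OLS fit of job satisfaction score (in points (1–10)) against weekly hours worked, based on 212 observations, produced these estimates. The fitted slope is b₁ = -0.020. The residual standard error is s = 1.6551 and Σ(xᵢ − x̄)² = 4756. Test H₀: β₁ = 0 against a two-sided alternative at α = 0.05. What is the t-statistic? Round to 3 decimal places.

t = -0.833

SE(b₁) = s/√Sₓₓ = 1.6551/√4756 = 0.0239996.
t = -0.020 / 0.0239996 = -0.833.
df = n − 2 = 210.
Two-sided p ≈ 0.4056, which is ≥ 0.05, so fail to reject H₀.
The data do not give significant evidence of an association between weekly hours worked and job satisfaction score.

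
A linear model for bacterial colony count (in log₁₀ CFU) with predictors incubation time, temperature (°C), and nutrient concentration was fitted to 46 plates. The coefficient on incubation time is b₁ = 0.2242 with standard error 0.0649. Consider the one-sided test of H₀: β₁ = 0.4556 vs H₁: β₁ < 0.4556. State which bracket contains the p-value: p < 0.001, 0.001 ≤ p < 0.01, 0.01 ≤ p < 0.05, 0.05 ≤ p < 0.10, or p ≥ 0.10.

p < 0.001

t = (0.2242 − 0.4556) / 0.0649 = -3.565.
df = n − k − 1 = 46 − 3 − 1 = 42.
One-sided p = P(T_{42} < t) ≈ 0.0005.
So p < 0.001.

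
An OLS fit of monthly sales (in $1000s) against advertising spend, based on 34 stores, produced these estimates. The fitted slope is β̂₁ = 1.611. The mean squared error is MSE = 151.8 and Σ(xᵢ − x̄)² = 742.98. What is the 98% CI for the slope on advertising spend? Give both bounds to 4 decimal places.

(0.5042, 2.7178)

SE(β̂₁) = √(MSE/Sₓₓ) = √(151.8/742.98) = 0.452009.
df = n − 2 = 32.
t* = t_{0.01, 32} = 2.448678.
Margin = t* × SE = 2.448678 × 0.452009 = 1.106825.
CI: 1.611 ± 1.106825 → (0.5042, 2.7178).
With 98% confidence, each one-unit increase in advertising spend is associated with a change of between 0.5042 and 2.7178 $1000s in monthly sales.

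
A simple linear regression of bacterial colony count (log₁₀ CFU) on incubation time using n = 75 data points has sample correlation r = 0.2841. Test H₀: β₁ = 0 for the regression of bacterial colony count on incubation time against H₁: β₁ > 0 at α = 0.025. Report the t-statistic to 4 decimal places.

t = r·√(n − 2)/√(1 − r²) = 0.2841·√73/√0.919287 = 2.5317.
df = n − 2 = 73.
One-sided p ≈ 0.0068, which is < 0.025, so reject H₀.
There is evidence of a linear association between incubation time and bacterial colony count.

t = 2.5317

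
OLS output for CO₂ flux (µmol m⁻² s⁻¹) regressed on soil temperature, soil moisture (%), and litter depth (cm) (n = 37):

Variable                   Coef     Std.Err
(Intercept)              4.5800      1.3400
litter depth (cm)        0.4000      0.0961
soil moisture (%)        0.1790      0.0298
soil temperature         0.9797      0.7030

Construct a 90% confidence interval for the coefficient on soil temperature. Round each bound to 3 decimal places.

Read off: b = 0.9797, SE = 0.7030 for soil temperature.
df = n − k − 1 = 37 − 3 − 1 = 33.
t* = t_{0.05, 33} = 1.69236.
Margin = t* × SE = 1.69236 × 0.7030 = 1.18973.
CI: 0.9797 ± 1.18973 → (-0.210, 2.169).

(-0.210, 2.169)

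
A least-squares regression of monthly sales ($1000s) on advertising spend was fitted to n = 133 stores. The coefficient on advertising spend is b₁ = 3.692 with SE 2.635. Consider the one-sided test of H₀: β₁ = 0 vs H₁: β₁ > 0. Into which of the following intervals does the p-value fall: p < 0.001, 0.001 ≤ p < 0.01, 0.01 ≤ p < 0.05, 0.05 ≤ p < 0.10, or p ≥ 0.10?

t = 3.692 / 2.635 = 1.401.
df = n − 2 = 133 − 2 = 131.
One-sided p = P(T_{131} > t) ≈ 0.0818.
So 0.05 ≤ p < 0.10.

0.05 ≤ p < 0.10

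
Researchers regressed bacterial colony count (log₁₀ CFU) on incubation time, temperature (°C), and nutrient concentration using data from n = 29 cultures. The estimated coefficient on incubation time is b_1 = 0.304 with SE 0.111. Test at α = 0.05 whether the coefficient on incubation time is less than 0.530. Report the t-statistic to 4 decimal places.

t = -2.0360

H₀: β₁ = 0.530 vs H₁: β₁ < 0.530.
t = (b_1 − β₁⁰)/SE = (0.304 − 0.530) / 0.111 = -2.0360.
df = n − k − 1 = 29 − 3 − 1 = 25.
One-sided p ≈ 0.0262, which is < 0.05, so reject H₀.
There is evidence that the true slope on incubation time is below 0.530 log₁₀ CFU per unit, holding the other predictors fixed.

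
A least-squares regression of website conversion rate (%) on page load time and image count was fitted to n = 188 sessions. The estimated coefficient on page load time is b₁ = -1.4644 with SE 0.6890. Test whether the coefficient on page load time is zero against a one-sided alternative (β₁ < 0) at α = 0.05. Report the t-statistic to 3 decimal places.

t = -2.125

H₀: β₁ = 0 vs H₁: β₁ < 0.
t = (b₁ − β₁⁰)/SE = -1.4644 / 0.6890 = -2.125.
df = n − k − 1 = 188 − 2 − 1 = 185.
One-sided p ≈ 0.0174, which is < 0.05, so reject H₀.
There is evidence that the true slope on page load time is negative, holding the other predictors fixed.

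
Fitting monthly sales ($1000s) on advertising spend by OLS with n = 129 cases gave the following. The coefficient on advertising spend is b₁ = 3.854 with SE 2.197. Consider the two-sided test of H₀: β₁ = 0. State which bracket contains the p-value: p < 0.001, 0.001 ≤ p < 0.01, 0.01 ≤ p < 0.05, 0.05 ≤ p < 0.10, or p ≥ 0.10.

t = 3.854 / 2.197 = 1.754.
df = n − 2 = 129 − 2 = 127.
Two-sided p = 2·P(T_{127} > |t|) ≈ 0.0818.
So 0.05 ≤ p < 0.10.

0.05 ≤ p < 0.10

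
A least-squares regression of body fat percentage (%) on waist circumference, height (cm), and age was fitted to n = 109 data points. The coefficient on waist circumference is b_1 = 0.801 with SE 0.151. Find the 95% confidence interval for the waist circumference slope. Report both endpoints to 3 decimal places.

(0.502, 1.100)

df = n − k − 1 = 109 − 3 − 1 = 105.
t* = t_{0.025, 105} = 1.982815.
Margin = t* × SE = 1.982815 × 0.151 = 0.29941.
CI: 0.801 ± 0.29941 → (0.502, 1.100).
With 95% confidence, each one-unit increase in waist circumference is associated with a change of between 0.502 and 1.100 % in body fat percentage, holding the other predictors fixed.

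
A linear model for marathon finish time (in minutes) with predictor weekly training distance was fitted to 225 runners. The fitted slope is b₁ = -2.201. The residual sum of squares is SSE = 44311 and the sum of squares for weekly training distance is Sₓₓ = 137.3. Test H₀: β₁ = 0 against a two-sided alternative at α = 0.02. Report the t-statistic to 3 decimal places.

MSE = SSE/(n − 2) = 44311/223 = 198.704.
SE(b₁) = √(MSE/Sₓₓ) = √(198.704/137.3) = 1.20301.
t = -2.201 / 1.20301 = -1.830.
df = n − 2 = 223.
Two-sided p ≈ 0.0686, which is ≥ 0.02, so fail to reject H₀.
The data do not give significant evidence of an association between weekly training distance and marathon finish time.

t = -1.830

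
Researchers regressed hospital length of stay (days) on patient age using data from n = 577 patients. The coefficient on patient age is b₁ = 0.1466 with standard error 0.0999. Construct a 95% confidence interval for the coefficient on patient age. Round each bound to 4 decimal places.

df = n − 2 = 577 − 2 = 575.
t* = t_{0.025, 575} = 1.964098.
Margin = t* × SE = 1.964098 × 0.0999 = 0.196213.
CI: 0.1466 ± 0.196213 → (-0.0496, 0.3428).
With 95% confidence, each one-unit increase in patient age is associated with a change of between -0.0496 and 0.3428 days in hospital length of stay.

(-0.0496, 0.3428)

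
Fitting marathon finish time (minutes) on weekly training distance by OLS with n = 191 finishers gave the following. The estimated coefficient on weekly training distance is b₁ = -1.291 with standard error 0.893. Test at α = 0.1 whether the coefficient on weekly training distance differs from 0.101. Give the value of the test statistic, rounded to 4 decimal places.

t = -1.5588

H₀: β₁ = 0.101 vs H₁: β₁ ≠ 0.101.
t = (b₁ − β₁⁰)/SE = (-1.291 − 0.101) / 0.893 = -1.5588.
df = n − 2 = 191 − 2 = 189.
Two-sided p ≈ 0.1207, which is ≥ 0.1, so fail to reject H₀.
The data are consistent with a true slope of 0.101 minutes per unit of weekly training distance.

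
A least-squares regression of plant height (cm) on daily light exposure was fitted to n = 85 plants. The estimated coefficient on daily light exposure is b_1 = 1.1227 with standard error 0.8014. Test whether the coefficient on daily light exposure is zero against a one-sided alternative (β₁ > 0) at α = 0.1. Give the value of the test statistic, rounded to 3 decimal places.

H₀: β₁ = 0 vs H₁: β₁ > 0.
t = (b_1 − β₁⁰)/SE = 1.1227 / 0.8014 = 1.401.
df = n − 2 = 85 − 2 = 83.
One-sided p ≈ 0.0825, which is < 0.1, so reject H₀.
There is evidence that the true slope on daily light exposure is positive.

t = 1.401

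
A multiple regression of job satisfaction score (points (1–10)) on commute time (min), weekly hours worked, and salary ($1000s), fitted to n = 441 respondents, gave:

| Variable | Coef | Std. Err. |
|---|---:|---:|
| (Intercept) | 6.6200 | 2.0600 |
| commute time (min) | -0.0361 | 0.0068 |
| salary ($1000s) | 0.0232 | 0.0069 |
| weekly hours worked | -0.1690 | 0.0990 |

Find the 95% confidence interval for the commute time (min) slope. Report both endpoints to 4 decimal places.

Read off: b = -0.0361, SE = 0.0068 for commute time (min).
df = n − k − 1 = 441 − 3 − 1 = 437.
t* = t_{0.025, 437} = 1.965407.
Margin = t* × SE = 1.965407 × 0.0068 = 0.013365.
CI: -0.0361 ± 0.013365 → (-0.0495, -0.0227).

(-0.0495, -0.0227)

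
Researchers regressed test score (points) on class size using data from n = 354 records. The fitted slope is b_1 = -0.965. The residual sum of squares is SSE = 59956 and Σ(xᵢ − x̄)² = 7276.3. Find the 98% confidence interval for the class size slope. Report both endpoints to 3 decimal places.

MSE = SSE/(n − 2) = 59956/352 = 170.33.
SE(b_1) = √(MSE/Sₓₓ) = √(170.33/7276.3) = 0.152999.
df = n − 2 = 352.
t* = t_{0.01, 352} = 2.336988.
Margin = t* × SE = 2.336988 × 0.152999 = 0.35756.
CI: -0.965 ± 0.35756 → (-1.323, -0.607).
With 98% confidence, each one-unit increase in class size is associated with a change of between -1.323 and -0.607 points in test score.

(-1.323, -0.607)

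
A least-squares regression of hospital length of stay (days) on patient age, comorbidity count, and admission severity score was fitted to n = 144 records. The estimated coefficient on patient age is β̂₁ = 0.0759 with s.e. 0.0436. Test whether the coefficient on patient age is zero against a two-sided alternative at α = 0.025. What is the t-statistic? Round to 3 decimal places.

t = 1.741

H₀: β₁ = 0 vs H₁: β₁ ≠ 0.
t = (β̂₁ − β₁⁰)/SE = 0.0759 / 0.0436 = 1.741.
df = n − k − 1 = 144 − 3 − 1 = 140.
Two-sided p ≈ 0.0839, which is ≥ 0.025, so fail to reject H₀.
The data do not give significant evidence of an association between patient age and hospital length of stay, after adjusting for the other predictors.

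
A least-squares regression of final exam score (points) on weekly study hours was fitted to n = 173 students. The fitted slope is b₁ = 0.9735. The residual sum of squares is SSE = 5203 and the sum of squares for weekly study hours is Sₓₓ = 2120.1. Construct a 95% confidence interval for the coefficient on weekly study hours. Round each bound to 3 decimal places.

MSE = SSE/(n − 2) = 5203/171 = 30.4269.
SE(b₁) = √(MSE/Sₓₓ) = √(30.4269/2120.1) = 0.119798.
df = n − 2 = 171.
t* = t_{0.025, 171} = 1.973934.
Margin = t* × SE = 1.973934 × 0.119798 = 0.23647.
CI: 0.9735 ± 0.23647 → (0.737, 1.210).
With 95% confidence, each one-unit increase in weekly study hours is associated with a change of between 0.737 and 1.210 points in final exam score.

(0.737, 1.210)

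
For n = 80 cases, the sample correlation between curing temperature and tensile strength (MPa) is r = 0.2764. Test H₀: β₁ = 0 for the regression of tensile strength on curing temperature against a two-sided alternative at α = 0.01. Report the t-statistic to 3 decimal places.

t = 2.540

t = r·√(n − 2)/√(1 − r²) = 0.2764·√78/√0.923603 = 2.540.
df = n − 2 = 78.
Two-sided p ≈ 0.0131, which is ≥ 0.01, so fail to reject H₀.
The data do not give significant evidence of a linear association between curing temperature and tensile strength.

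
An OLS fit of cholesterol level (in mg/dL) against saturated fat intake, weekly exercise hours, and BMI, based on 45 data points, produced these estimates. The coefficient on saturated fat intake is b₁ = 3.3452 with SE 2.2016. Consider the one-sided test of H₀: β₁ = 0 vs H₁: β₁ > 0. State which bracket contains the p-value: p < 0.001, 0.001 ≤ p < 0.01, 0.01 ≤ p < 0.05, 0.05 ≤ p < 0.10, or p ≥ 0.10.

t = 3.3452 / 2.2016 = 1.519.
df = n − k − 1 = 45 − 3 − 1 = 41.
One-sided p = P(T_{41} > t) ≈ 0.0682.
So 0.05 ≤ p < 0.10.

0.05 ≤ p < 0.10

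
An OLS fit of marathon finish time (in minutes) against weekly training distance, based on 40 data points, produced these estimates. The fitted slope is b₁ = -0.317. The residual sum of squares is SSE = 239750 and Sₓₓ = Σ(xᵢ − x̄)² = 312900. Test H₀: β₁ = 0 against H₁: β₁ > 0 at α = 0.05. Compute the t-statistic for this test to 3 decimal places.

t = -2.232

MSE = SSE/(n − 2) = 239750/38 = 6309.21.
SE(b₁) = √(MSE/Sₓₓ) = √(6309.21/312900) = 0.141999.
t = -0.317 / 0.141999 = -2.232.
df = n − 2 = 38.
One-sided p ≈ 0.9842, which is ≥ 0.05, so fail to reject H₀.
The data do not give significant evidence that the true slope on weekly training distance is positive.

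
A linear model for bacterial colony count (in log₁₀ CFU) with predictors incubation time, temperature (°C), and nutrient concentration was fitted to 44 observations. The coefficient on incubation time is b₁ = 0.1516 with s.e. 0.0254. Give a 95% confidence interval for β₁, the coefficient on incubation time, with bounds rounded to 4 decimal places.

df = n − k − 1 = 44 − 3 − 1 = 40.
t* = t_{0.025, 40} = 2.021075.
Margin = t* × SE = 2.021075 × 0.0254 = 0.051335.
CI: 0.1516 ± 0.051335 → (0.1003, 0.2029).
With 95% confidence, each one-unit increase in incubation time is associated with a change of between 0.1003 and 0.2029 log₁₀ CFU in bacterial colony count, holding the other predictors fixed.

(0.1003, 0.2029)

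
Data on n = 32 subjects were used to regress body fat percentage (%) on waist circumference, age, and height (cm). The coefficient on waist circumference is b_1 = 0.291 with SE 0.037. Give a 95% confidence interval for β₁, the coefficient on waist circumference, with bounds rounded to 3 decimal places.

df = n − k − 1 = 32 − 3 − 1 = 28.
t* = t_{0.025, 28} = 2.048407.
Margin = t* × SE = 2.048407 × 0.037 = 0.07579.
CI: 0.291 ± 0.07579 → (0.215, 0.367).
With 95% confidence, each one-unit increase in waist circumference is associated with a change of between 0.215 and 0.367 % in body fat percentage, holding the other predictors fixed.

(0.215, 0.367)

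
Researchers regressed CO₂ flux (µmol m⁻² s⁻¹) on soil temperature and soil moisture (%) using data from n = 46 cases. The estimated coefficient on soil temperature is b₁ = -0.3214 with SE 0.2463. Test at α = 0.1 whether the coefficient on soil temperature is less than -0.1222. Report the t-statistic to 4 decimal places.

t = -0.8088

H₀: β₁ = -0.1222 vs H₁: β₁ < -0.1222.
t = (b₁ − β₁⁰)/SE = (-0.3214 − (-0.1222)) / 0.2463 = -0.8088.
df = n − k − 1 = 46 − 2 − 1 = 43.
One-sided p ≈ 0.2115, which is ≥ 0.1, so fail to reject H₀.
The data do not give significant evidence that the true slope on soil temperature is below -0.1222 µmol m⁻² s⁻¹ per unit, holding the other predictors fixed.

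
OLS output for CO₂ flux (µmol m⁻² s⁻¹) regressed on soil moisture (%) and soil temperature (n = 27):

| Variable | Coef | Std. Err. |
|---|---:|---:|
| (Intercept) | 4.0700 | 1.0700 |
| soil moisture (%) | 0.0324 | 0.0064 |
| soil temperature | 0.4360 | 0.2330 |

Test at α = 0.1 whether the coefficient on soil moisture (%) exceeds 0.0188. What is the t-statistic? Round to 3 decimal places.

Read off: b = 0.0324, SE = 0.0064 for soil moisture (%).
H₀: β₁ = 0.0188 vs H₁: β₁ > 0.0188.
t = (0.0324 − 0.0188) / 0.0064 = 2.125.
df = n − k − 1 = 27 − 2 − 1 = 24.
One-sided p ≈ 0.0220, which is < 0.1, so reject H₀.
There is evidence that the true slope on soil moisture (%) exceeds 0.0188 µmol m⁻² s⁻¹ per unit, holding the other predictors fixed.

t = 2.125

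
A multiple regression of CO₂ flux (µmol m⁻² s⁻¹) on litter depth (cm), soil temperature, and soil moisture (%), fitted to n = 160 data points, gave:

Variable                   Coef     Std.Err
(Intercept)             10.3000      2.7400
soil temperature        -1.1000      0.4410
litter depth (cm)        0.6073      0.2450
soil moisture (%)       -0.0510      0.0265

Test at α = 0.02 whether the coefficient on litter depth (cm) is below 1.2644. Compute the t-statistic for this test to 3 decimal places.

t = -2.682

Read off: b = 0.6073, SE = 0.2450 for litter depth (cm).
H₀: β₁ = 1.2644 vs H₁: β₁ < 1.2644.
t = (0.6073 − 1.2644) / 0.2450 = -2.682.
df = n − k − 1 = 160 − 3 − 1 = 156.
One-sided p ≈ 0.0041, which is < 0.02, so reject H₀.
There is evidence that the true slope on litter depth (cm) is below 1.2644 µmol m⁻² s⁻¹ per unit, holding the other predictors fixed.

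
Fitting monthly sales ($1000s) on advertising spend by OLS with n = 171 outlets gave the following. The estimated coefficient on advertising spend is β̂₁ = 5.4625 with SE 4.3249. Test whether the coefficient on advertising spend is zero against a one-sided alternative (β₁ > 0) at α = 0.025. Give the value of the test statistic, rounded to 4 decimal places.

t = 1.2630

H₀: β₁ = 0 vs H₁: β₁ > 0.
t = (β̂₁ − β₁⁰)/SE = 5.4625 / 4.3249 = 1.2630.
df = n − 2 = 171 − 2 = 169.
One-sided p ≈ 0.1042, which is ≥ 0.025, so fail to reject H₀.
The data do not give significant evidence that the true slope on advertising spend is positive.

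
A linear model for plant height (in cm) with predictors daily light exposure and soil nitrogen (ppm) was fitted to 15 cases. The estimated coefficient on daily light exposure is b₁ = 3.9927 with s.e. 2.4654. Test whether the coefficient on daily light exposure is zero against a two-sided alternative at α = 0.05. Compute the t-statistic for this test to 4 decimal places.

H₀: β₁ = 0 vs H₁: β₁ ≠ 0.
t = (b₁ − β₁⁰)/SE = 3.9927 / 2.4654 = 1.6195.
df = n − k − 1 = 15 − 2 − 1 = 12.
Two-sided p ≈ 0.1313, which is ≥ 0.05, so fail to reject H₀.
The data do not give significant evidence of an association between daily light exposure and plant height, after adjusting for the other predictors.

t = 1.6195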